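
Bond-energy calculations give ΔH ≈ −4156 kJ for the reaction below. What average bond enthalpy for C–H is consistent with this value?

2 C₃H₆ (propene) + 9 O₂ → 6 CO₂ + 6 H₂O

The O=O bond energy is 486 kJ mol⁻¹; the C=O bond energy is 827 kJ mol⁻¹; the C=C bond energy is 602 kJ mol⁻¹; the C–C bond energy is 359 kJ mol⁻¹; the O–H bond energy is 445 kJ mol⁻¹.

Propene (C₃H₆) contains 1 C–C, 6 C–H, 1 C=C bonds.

D(C–H) ≈ 401 kJ/mol

Let D be the C–H bond energy.
Σ(broken) = 2×359 + 12×D + 2×602 + 9×486 = 6296 + 12D
Σ(formed) = 12×827 + 12×445 = 15264
ΔH = Σ(broken) − Σ(formed) = (6296 + 12D) − (15264) = −8968 + 12D
Setting this equal to −4156 kJ gives 12D = 4812, so D = 401 kJ/mol.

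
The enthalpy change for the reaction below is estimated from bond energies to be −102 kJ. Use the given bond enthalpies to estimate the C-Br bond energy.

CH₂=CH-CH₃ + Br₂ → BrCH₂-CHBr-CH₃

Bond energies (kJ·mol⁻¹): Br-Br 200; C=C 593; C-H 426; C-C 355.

D(C-Br) ≈ 270 kJ/mol

Let D be the C-Br bond energy.
Σ(broken) = 1×200 + 1×355 + 6×426 + 1×593 = 3704
Σ(formed) = 2×D + 2×355 + 6×426 = 3266 + 2D
ΔH = Σ(broken) − Σ(formed) = (3704) − (3266 + 2D) = +438 − 2D
Setting this equal to −102 kJ gives 2D = 540, so D = 270 kJ/mol.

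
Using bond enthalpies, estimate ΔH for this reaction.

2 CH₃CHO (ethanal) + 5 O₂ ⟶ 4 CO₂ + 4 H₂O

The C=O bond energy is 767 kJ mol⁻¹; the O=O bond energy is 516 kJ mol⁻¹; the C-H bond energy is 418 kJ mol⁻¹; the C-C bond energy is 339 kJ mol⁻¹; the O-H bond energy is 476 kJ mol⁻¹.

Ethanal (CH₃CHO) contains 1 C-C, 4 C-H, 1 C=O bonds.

ΔH ≈ −1808 kJ

Bonds broken (reactants):
  C-C: 2 × 339 = 678
  C-H: 8 × 418 = 3344
  C=O: 2 × 767 = 1534
  O=O: 5 × 516 = 2580
  Σ(broken) = 8136 kJ
Bonds formed (products):
  C=O: 8 × 767 = 6136
  O-H: 8 × 476 = 3808
  Σ(formed) = 9944 kJ
ΔH = Σ(broken) − Σ(formed) = 8136 − 9944 = −1808 kJ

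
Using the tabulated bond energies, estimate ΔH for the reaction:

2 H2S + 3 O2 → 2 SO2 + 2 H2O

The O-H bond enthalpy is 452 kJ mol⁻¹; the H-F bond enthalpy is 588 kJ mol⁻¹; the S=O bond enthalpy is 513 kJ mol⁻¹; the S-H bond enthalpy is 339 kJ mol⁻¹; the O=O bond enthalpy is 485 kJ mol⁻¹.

Bonds broken (reactants):
  O=O: 3 × 485 = 1455
  S-H: 4 × 339 = 1356
  Σ(broken) = 2811 kJ
Bonds formed (products):
  O-H: 4 × 452 = 1808
  S=O: 4 × 513 = 2052
  Σ(formed) = 3860 kJ
ΔH = Σ(broken) − Σ(formed) = 2811 − 3860 = −1049 kJ

ΔH ≈ −1049 kJ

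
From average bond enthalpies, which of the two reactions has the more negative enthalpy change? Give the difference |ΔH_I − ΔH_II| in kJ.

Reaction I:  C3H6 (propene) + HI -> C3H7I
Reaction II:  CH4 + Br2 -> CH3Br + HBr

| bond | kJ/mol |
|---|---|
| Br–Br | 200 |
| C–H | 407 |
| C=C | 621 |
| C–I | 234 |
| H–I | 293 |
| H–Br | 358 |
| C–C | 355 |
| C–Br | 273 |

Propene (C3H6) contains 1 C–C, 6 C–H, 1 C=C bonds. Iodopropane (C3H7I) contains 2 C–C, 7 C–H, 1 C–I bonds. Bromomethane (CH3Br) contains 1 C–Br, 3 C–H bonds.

Reaction I, by 58 kJ

Reaction I:
  Bonds broken (reactants):
    C–C: 1 × 355 = 355
    C–H: 6 × 407 = 2442
    C=C: 1 × 621 = 621
    H–I: 1 × 293 = 293
    Σ(broken) = 3711 kJ
  Bonds formed (products):
    C–C: 2 × 355 = 710
    C–H: 7 × 407 = 2849
    C–I: 1 × 234 = 234
    Σ(formed) = 3793 kJ
  ΔH_I = 3711 − 3793 = −82 kJ
Reaction II:
  Bonds broken (reactants):
    Br–Br: 1 × 200 = 200
    C–H: 4 × 407 = 1628
    Σ(broken) = 1828 kJ
  Bonds formed (products):
    C–Br: 1 × 273 = 273
    C–H: 3 × 407 = 1221
    H–Br: 1 × 358 = 358
    Σ(formed) = 1852 kJ
  ΔH_II = 1828 − 1852 = −24 kJ
ΔH_I − ΔH_II = −58 kJ, so reaction I has the more negative ΔH; |ΔH_I − ΔH_II| = 58 kJ.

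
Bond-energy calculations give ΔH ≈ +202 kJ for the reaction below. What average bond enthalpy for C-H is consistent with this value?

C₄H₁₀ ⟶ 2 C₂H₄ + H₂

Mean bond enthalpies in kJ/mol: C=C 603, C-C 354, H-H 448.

D(C-H) ≈ 397 kJ/mol

Let D be the C-H bond energy.
Σ(broken) = 3×354 + 10×D = 1062 + 10D
Σ(formed) = 8×D + 2×603 + 1×448 = 1654 + 8D
ΔH = Σ(broken) − Σ(formed) = (1062 + 10D) − (1654 + 8D) = −592 + 2D
Setting this equal to +202 kJ gives 2D = 794, so D = 397 kJ/mol.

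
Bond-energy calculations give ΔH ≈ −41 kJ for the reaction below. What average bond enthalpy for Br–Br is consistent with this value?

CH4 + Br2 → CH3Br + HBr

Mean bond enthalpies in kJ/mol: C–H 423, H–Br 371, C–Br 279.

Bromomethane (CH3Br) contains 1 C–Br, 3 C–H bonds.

Let D be the Br–Br bond energy.
Σ(broken) = 1×D + 4×423 = 1692 + D
Σ(formed) = 1×279 + 3×423 + 1×371 = 1919
ΔH = Σ(broken) − Σ(formed) = (1692 + D) − (1919) = −227 + D
Setting this equal to −41 kJ gives D = 186 kJ/mol.

D(Br–Br) ≈ 186 kJ/mol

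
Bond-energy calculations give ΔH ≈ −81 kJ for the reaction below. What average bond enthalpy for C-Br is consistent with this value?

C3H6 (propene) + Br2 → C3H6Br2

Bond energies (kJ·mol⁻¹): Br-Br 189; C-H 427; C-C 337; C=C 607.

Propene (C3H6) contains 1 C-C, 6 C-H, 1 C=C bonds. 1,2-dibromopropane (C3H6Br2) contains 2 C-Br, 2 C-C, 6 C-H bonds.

D(C-Br) ≈ 270 kJ/mol

Let D be the C-Br bond energy.
Σ(broken) = 1×189 + 1×337 + 6×427 + 1×607 = 3695
Σ(formed) = 2×D + 2×337 + 6×427 = 3236 + 2D
ΔH = Σ(broken) − Σ(formed) = (3695) − (3236 + 2D) = +459 − 2D
Setting this equal to −81 kJ gives 2D = 540, so D = 270 kJ/mol.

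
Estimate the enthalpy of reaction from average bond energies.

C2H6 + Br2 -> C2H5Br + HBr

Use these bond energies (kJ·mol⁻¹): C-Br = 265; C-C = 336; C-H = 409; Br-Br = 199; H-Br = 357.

Bonds broken (reactants):
  Br-Br: 1 × 199 = 199
  C-C: 1 × 336 = 336
  C-H: 6 × 409 = 2454
  Σ(broken) = 2989 kJ
Bonds formed (products):
  C-Br: 1 × 265 = 265
  C-C: 1 × 336 = 336
  C-H: 5 × 409 = 2045
  H-Br: 1 × 357 = 357
  Σ(formed) = 3003 kJ
ΔH = Σ(broken) − Σ(formed) = 2989 − 3003 = −14 kJ

ΔH ≈ −14 kJ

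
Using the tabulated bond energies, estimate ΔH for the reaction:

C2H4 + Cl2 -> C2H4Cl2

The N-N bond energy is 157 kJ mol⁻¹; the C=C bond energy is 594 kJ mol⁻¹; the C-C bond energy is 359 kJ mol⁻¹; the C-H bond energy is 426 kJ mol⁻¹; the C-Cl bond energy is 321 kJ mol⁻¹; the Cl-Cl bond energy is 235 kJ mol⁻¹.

ΔH ≈ −172 kJ

Bonds broken (reactants):
  C-H: 4 × 426 = 1704
  C=C: 1 × 594 = 594
  Cl-Cl: 1 × 235 = 235
  Σ(broken) = 2533 kJ
Bonds formed (products):
  C-C: 1 × 359 = 359
  C-Cl: 2 × 321 = 642
  C-H: 4 × 426 = 1704
  Σ(formed) = 2705 kJ
ΔH = Σ(broken) − Σ(formed) = 2533 − 2705 = −172 kJ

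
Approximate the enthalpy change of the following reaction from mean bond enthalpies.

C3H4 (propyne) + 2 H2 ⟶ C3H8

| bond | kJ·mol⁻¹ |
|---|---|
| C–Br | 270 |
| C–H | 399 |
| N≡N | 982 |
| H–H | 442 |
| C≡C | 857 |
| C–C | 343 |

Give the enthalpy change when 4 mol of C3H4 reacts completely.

Bonds broken (reactants):
  C≡C: 1 × 857 = 857
  C–C: 1 × 343 = 343
  C–H: 4 × 399 = 1596
  H–H: 2 × 442 = 884
  Σ(broken) = 3680 kJ
Bonds formed (products):
  C–C: 2 × 343 = 686
  C–H: 8 × 399 = 3192
  Σ(formed) = 3878 kJ
ΔH = Σ(broken) − Σ(formed) = 3680 − 3878 = −198 kJ
For 4× the reaction as written: 4 × (−198) = −792 kJ

ΔH = −792 kJ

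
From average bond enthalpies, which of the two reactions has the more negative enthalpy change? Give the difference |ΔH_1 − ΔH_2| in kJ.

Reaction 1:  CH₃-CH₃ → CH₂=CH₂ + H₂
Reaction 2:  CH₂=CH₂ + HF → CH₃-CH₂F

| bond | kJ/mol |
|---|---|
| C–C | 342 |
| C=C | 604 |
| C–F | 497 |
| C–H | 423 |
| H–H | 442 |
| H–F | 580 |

Reaction 2, by 220 kJ

Reaction 1:
  Bonds broken (reactants):
    C–C: 1 × 342 = 342
    C–H: 6 × 423 = 2538
    Σ(broken) = 2880 kJ
  Bonds formed (products):
    C–H: 4 × 423 = 1692
    C=C: 1 × 604 = 604
    H–H: 1 × 442 = 442
    Σ(formed) = 2738 kJ
  ΔH_1 = 2880 − 2738 = +142 kJ
Reaction 2:
  Bonds broken (reactants):
    C–H: 4 × 423 = 1692
    C=C: 1 × 604 = 604
    H–F: 1 × 580 = 580
    Σ(broken) = 2876 kJ
  Bonds formed (products):
    C–C: 1 × 342 = 342
    C–F: 1 × 497 = 497
    C–H: 5 × 423 = 2115
    Σ(formed) = 2954 kJ
  ΔH_2 = 2876 − 2954 = −78 kJ
ΔH_1 − ΔH_2 = +220 kJ, so reaction 2 has the more negative ΔH; |ΔH_1 − ΔH_2| = 220 kJ.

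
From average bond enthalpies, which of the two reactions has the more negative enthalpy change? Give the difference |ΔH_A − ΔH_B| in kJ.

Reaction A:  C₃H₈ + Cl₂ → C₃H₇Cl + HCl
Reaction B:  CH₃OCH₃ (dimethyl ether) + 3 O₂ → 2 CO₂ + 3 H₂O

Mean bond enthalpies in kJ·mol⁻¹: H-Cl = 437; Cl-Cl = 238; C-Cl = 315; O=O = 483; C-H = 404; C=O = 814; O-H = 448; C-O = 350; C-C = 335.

Reaction B, by 1261 kJ

Reaction A:
  Bonds broken (reactants):
    C-C: 2 × 335 = 670
    C-H: 8 × 404 = 3232
    Cl-Cl: 1 × 238 = 238
    Σ(broken) = 4140 kJ
  Bonds formed (products):
    C-C: 2 × 335 = 670
    C-Cl: 1 × 315 = 315
    C-H: 7 × 404 = 2828
    H-Cl: 1 × 437 = 437
    Σ(formed) = 4250 kJ
  ΔH_A = 4140 − 4250 = −110 kJ
Reaction B:
  Bonds broken (reactants):
    C-H: 6 × 404 = 2424
    C-O: 2 × 350 = 700
    O=O: 3 × 483 = 1449
    Σ(broken) = 4573 kJ
  Bonds formed (products):
    C=O: 4 × 814 = 3256
    O-H: 6 × 448 = 2688
    Σ(formed) = 5944 kJ
  ΔH_B = 4573 − 5944 = −1371 kJ
ΔH_A − ΔH_B = +1261 kJ, so reaction B has the more negative ΔH; |ΔH_A − ΔH_B| = 1261 kJ.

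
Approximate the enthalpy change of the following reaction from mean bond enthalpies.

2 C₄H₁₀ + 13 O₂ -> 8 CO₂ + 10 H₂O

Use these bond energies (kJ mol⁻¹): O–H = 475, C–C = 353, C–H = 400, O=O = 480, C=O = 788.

Bonds broken (reactants):
  C–C: 6 × 353 = 2118
  C–H: 20 × 400 = 8000
  O=O: 13 × 480 = 6240
  Σ(broken) = 16358 kJ
Bonds formed (products):
  C=O: 16 × 788 = 12608
  O–H: 20 × 475 = 9500
  Σ(formed) = 22108 kJ
ΔH = Σ(broken) − Σ(formed) = 16358 − 22108 = −5750 kJ

ΔH ≈ −5750 kJ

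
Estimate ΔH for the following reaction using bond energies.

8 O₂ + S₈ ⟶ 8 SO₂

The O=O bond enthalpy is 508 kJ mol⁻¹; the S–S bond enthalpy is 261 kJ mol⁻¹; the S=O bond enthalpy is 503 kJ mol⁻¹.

Bonds broken (reactants):
  O=O: 8 × 508 = 4064
  S–S: 8 × 261 = 2088
  Σ(broken) = 6152 kJ
Bonds formed (products):
  S=O: 16 × 503 = 8048
  Σ(formed) = 8048 kJ
ΔH = Σ(broken) − Σ(formed) = 6152 − 8048 = −1896 kJ

ΔH ≈ −1896 kJ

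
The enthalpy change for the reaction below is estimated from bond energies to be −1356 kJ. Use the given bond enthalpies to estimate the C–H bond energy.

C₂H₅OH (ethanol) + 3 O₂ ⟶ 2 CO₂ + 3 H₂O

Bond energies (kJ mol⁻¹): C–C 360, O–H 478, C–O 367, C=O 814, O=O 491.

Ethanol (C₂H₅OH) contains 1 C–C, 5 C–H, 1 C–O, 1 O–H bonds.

D(C–H) ≈ 418 kJ/mol

Let D be the C–H bond energy.
Σ(broken) = 1×360 + 5×D + 1×367 + 1×478 + 3×491 = 2678 + 5D
Σ(formed) = 4×814 + 6×478 = 6124
ΔH = Σ(broken) − Σ(formed) = (2678 + 5D) − (6124) = −3446 + 5D
Setting this equal to −1356 kJ gives 5D = 2090, so D = 418 kJ/mol.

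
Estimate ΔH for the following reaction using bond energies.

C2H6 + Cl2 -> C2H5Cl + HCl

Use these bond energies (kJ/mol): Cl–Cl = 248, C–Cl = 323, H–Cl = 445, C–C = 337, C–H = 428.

ΔH ≈ −92 kJ

Bonds broken (reactants):
  C–C: 1 × 337 = 337
  C–H: 6 × 428 = 2568
  Cl–Cl: 1 × 248 = 248
  Σ(broken) = 3153 kJ
Bonds formed (products):
  C–C: 1 × 337 = 337
  C–Cl: 1 × 323 = 323
  C–H: 5 × 428 = 2140
  H–Cl: 1 × 445 = 445
  Σ(formed) = 3245 kJ
ΔH = Σ(broken) − Σ(formed) = 3153 − 3245 = −92 kJ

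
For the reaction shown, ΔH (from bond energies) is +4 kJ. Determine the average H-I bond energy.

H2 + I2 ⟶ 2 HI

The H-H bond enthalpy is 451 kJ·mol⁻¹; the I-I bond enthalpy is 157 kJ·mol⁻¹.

Let D be the H-I bond energy.
Σ(broken) = 1×451 + 1×157 = 608
Σ(formed) = 2×D = 2D
ΔH = Σ(broken) − Σ(formed) = (608) − (2D) = +608 − 2D
Setting this equal to +4 kJ gives 2D = 604, so D = 302 kJ/mol.

D(H-I) ≈ 302 kJ/mol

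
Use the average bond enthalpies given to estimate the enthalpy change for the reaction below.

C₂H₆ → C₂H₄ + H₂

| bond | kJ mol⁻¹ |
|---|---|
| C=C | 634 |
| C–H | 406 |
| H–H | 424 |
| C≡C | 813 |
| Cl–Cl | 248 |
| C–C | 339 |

ΔH ≈ +93 kJ

Bonds broken (reactants):
  C–C: 1 × 339 = 339
  C–H: 6 × 406 = 2436
  Σ(broken) = 2775 kJ
Bonds formed (products):
  C–H: 4 × 406 = 1624
  C=C: 1 × 634 = 634
  H–H: 1 × 424 = 424
  Σ(formed) = 2682 kJ
ΔH = Σ(broken) − Σ(formed) = 2775 − 2682 = +93 kJ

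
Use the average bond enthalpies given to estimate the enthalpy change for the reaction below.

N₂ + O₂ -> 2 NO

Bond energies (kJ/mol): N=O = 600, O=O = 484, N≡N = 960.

ΔH ≈ +244 kJ

Bonds broken (reactants):
  N≡N: 1 × 960 = 960
  O=O: 1 × 484 = 484
  Σ(broken) = 1444 kJ
Bonds formed (products):
  N=O: 2 × 600 = 1200
  Σ(formed) = 1200 kJ
ΔH = Σ(broken) − Σ(formed) = 1444 − 1200 = +244 kJ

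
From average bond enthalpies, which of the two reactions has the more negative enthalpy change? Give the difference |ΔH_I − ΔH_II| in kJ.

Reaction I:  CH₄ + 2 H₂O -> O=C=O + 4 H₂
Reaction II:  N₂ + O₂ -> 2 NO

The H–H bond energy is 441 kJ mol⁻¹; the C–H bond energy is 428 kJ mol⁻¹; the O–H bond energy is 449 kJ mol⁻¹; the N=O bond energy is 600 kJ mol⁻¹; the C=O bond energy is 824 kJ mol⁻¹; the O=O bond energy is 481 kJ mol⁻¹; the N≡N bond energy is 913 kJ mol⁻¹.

Reaction I, by 98 kJ

Reaction I:
  Bonds broken (reactants):
    C–H: 4 × 428 = 1712
    O–H: 4 × 449 = 1796
    Σ(broken) = 3508 kJ
  Bonds formed (products):
    C=O: 2 × 824 = 1648
    H–H: 4 × 441 = 1764
    Σ(formed) = 3412 kJ
  ΔH_I = 3508 − 3412 = +96 kJ
Reaction II:
  Bonds broken (reactants):
    N≡N: 1 × 913 = 913
    O=O: 1 × 481 = 481
    Σ(broken) = 1394 kJ
  Bonds formed (products):
    N=O: 2 × 600 = 1200
    Σ(formed) = 1200 kJ
  ΔH_II = 1394 − 1200 = +194 kJ
ΔH_I − ΔH_II = −98 kJ, so reaction I has the more negative ΔH; |ΔH_I − ΔH_II| = 98 kJ.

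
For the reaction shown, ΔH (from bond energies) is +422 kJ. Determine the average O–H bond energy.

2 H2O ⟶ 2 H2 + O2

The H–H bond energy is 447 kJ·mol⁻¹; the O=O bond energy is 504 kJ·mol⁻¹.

Let D be the O–H bond energy.
Σ(broken) = 4×D = 4D
Σ(formed) = 2×447 + 1×504 = 1398
ΔH = Σ(broken) − Σ(formed) = (4D) − (1398) = −1398 + 4D
Setting this equal to +422 kJ gives 4D = 1820, so D = 455 kJ/mol.

D(O–H) ≈ 455 kJ/mol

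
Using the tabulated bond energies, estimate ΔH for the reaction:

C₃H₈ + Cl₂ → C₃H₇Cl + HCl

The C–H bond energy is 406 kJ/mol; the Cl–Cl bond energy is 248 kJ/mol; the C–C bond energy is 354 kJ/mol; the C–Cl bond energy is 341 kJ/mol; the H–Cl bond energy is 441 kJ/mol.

Bonds broken (reactants):
  C–C: 2 × 354 = 708
  C–H: 8 × 406 = 3248
  Cl–Cl: 1 × 248 = 248
  Σ(broken) = 4204 kJ
Bonds formed (products):
  C–C: 2 × 354 = 708
  C–Cl: 1 × 341 = 341
  C–H: 7 × 406 = 2842
  H–Cl: 1 × 441 = 441
  Σ(formed) = 4332 kJ
ΔH = Σ(broken) − Σ(formed) = 4204 − 4332 = −128 kJ

ΔH ≈ −128 kJ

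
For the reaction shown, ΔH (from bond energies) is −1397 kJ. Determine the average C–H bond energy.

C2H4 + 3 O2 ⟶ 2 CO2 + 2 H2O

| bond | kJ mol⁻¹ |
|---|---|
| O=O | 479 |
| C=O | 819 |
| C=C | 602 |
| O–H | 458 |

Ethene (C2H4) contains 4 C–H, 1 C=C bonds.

D(C–H) ≈ 418 kJ/mol

Let D be the C–H bond energy.
Σ(broken) = 4×D + 1×602 + 3×479 = 2039 + 4D
Σ(formed) = 4×819 + 4×458 = 5108
ΔH = Σ(broken) − Σ(formed) = (2039 + 4D) − (5108) = −3069 + 4D
Setting this equal to −1397 kJ gives 4D = 1672, so D = 418 kJ/mol.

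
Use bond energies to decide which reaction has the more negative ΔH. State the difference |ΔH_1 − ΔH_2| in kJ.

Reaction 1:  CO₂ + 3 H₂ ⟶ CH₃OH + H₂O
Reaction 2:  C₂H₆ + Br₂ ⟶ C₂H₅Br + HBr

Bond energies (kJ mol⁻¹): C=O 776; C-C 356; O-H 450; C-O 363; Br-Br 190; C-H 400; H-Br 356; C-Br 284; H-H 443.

Reaction 2, by 18 kJ

Reaction 1:
  Bonds broken (reactants):
    C=O: 2 × 776 = 1552
    H-H: 3 × 443 = 1329
    Σ(broken) = 2881 kJ
  Bonds formed (products):
    C-H: 3 × 400 = 1200
    C-O: 1 × 363 = 363
    O-H: 3 × 450 = 1350
    Σ(formed) = 2913 kJ
  ΔH_1 = 2881 − 2913 = −32 kJ
Reaction 2:
  Bonds broken (reactants):
    Br-Br: 1 × 190 = 190
    C-C: 1 × 356 = 356
    C-H: 6 × 400 = 2400
    Σ(broken) = 2946 kJ
  Bonds formed (products):
    C-Br: 1 × 284 = 284
    C-C: 1 × 356 = 356
    C-H: 5 × 400 = 2000
    H-Br: 1 × 356 = 356
    Σ(formed) = 2996 kJ
  ΔH_2 = 2946 − 2996 = −50 kJ
ΔH_1 − ΔH_2 = +18 kJ, so reaction 2 has the more negative ΔH; |ΔH_1 − ΔH_2| = 18 kJ.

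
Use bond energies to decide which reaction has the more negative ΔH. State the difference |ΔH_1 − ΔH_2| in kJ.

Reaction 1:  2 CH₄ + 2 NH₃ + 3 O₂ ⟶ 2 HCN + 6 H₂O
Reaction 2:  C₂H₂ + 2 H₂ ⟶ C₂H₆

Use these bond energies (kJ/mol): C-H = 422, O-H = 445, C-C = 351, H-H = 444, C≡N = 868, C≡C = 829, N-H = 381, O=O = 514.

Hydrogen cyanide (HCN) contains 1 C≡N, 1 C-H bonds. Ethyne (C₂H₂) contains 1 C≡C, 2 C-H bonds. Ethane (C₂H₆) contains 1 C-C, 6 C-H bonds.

Reaction 1, by 394 kJ

Reaction 1:
  Bonds broken (reactants):
    C-H: 8 × 422 = 3376
    N-H: 6 × 381 = 2286
    O=O: 3 × 514 = 1542
    Σ(broken) = 7204 kJ
  Bonds formed (products):
    C≡N: 2 × 868 = 1736
    C-H: 2 × 422 = 844
    O-H: 12 × 445 = 5340
    Σ(formed) = 7920 kJ
  ΔH_1 = 7204 − 7920 = −716 kJ
Reaction 2:
  Bonds broken (reactants):
    C≡C: 1 × 829 = 829
    C-H: 2 × 422 = 844
    H-H: 2 × 444 = 888
    Σ(broken) = 2561 kJ
  Bonds formed (products):
    C-C: 1 × 351 = 351
    C-H: 6 × 422 = 2532
    Σ(formed) = 2883 kJ
  ΔH_2 = 2561 − 2883 = −322 kJ
ΔH_1 − ΔH_2 = −394 kJ, so reaction 1 has the more negative ΔH; |ΔH_1 − ΔH_2| = 394 kJ.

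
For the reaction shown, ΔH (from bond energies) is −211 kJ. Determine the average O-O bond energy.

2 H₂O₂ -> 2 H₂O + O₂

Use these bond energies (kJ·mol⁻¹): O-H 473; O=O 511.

Let D be the O-O bond energy.
Σ(broken) = 4×473 + 2×D = 1892 + 2D
Σ(formed) = 4×473 + 1×511 = 2403
ΔH = Σ(broken) − Σ(formed) = (1892 + 2D) − (2403) = −511 + 2D
Setting this equal to −211 kJ gives 2D = 300, so D = 150 kJ/mol.

D(O-O) ≈ 150 kJ/mol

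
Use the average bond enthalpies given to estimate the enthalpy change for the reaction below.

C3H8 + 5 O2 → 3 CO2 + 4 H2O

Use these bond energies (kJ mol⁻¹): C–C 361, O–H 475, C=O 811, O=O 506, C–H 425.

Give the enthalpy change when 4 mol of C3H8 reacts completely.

Bonds broken (reactants):
  C–C: 2 × 361 = 722
  C–H: 8 × 425 = 3400
  O=O: 5 × 506 = 2530
  Σ(broken) = 6652 kJ
Bonds formed (products):
  C=O: 6 × 811 = 4866
  O–H: 8 × 475 = 3800
  Σ(formed) = 8666 kJ
ΔH = Σ(broken) − Σ(formed) = 6652 − 8666 = −2014 kJ
For 4× the reaction as written: 4 × (−2014) = −8056 kJ

ΔH = −8056 kJ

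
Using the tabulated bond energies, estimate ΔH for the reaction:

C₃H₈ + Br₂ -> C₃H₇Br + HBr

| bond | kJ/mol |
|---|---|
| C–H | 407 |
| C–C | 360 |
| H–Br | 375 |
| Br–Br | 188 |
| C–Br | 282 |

ΔH ≈ −62 kJ

Bonds broken (reactants):
  Br–Br: 1 × 188 = 188
  C–C: 2 × 360 = 720
  C–H: 8 × 407 = 3256
  Σ(broken) = 4164 kJ
Bonds formed (products):
  C–Br: 1 × 282 = 282
  C–C: 2 × 360 = 720
  C–H: 7 × 407 = 2849
  H–Br: 1 × 375 = 375
  Σ(formed) = 4226 kJ
ΔH = Σ(broken) − Σ(formed) = 4164 − 4226 = −62 kJ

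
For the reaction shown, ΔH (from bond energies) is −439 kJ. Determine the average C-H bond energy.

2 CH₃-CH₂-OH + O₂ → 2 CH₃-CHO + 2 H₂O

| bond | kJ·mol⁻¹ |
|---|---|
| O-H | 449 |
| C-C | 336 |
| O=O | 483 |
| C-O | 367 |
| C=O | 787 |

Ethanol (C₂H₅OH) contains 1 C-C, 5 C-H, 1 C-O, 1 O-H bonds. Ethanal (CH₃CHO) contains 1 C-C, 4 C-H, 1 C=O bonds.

Let D be the C-H bond energy.
Σ(broken) = 2×336 + 10×D + 2×367 + 2×449 + 1×483 = 2787 + 10D
Σ(formed) = 2×336 + 8×D + 2×787 + 4×449 = 4042 + 8D
ΔH = Σ(broken) − Σ(formed) = (2787 + 10D) − (4042 + 8D) = −1255 + 2D
Setting this equal to −439 kJ gives 2D = 816, so D = 408 kJ/mol.

D(C-H) ≈ 408 kJ/mol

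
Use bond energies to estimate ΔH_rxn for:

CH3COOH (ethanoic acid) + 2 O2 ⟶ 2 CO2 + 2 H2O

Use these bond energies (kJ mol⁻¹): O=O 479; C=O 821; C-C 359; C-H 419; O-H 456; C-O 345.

Bonds broken (reactants):
  C-C: 1 × 359 = 359
  C-H: 3 × 419 = 1257
  C-O: 1 × 345 = 345
  C=O: 1 × 821 = 821
  O-H: 1 × 456 = 456
  O=O: 2 × 479 = 958
  Σ(broken) = 4196 kJ
Bonds formed (products):
  C=O: 4 × 821 = 3284
  O-H: 4 × 456 = 1824
  Σ(formed) = 5108 kJ
ΔH = Σ(broken) − Σ(formed) = 4196 − 5108 = −912 kJ

ΔH ≈ −912 kJ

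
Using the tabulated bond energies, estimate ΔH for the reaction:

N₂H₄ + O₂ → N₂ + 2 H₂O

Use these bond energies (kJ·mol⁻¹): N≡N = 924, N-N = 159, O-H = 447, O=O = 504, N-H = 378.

Bonds broken (reactants):
  N-H: 4 × 378 = 1512
  N-N: 1 × 159 = 159
  O=O: 1 × 504 = 504
  Σ(broken) = 2175 kJ
Bonds formed (products):
  N≡N: 1 × 924 = 924
  O-H: 4 × 447 = 1788
  Σ(formed) = 2712 kJ
ΔH = Σ(broken) − Σ(formed) = 2175 − 2712 = −537 kJ

ΔH ≈ −537 kJ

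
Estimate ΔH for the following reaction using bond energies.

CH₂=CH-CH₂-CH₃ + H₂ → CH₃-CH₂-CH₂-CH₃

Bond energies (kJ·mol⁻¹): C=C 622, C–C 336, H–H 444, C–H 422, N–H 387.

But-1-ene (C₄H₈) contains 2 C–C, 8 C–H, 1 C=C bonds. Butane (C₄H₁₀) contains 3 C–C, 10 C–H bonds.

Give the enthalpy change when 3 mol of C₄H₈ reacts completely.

ΔH = −342 kJ

Bonds broken (reactants):
  C–C: 2 × 336 = 672
  C–H: 8 × 422 = 3376
  C=C: 1 × 622 = 622
  H–H: 1 × 444 = 444
  Σ(broken) = 5114 kJ
Bonds formed (products):
  C–C: 3 × 336 = 1008
  C–H: 10 × 422 = 4220
  Σ(formed) = 5228 kJ
ΔH = Σ(broken) − Σ(formed) = 5114 − 5228 = −114 kJ
For 3× the reaction as written: 3 × (−114) = −342 kJ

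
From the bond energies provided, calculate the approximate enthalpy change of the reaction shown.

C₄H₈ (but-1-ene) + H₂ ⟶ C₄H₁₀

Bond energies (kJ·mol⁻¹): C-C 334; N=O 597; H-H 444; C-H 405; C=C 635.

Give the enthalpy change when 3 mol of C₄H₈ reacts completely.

ΔH = −195 kJ

Bonds broken (reactants):
  C-C: 2 × 334 = 668
  C-H: 8 × 405 = 3240
  C=C: 1 × 635 = 635
  H-H: 1 × 444 = 444
  Σ(broken) = 4987 kJ
Bonds formed (products):
  C-C: 3 × 334 = 1002
  C-H: 10 × 405 = 4050
  Σ(formed) = 5052 kJ
ΔH = Σ(broken) − Σ(formed) = 4987 − 5052 = −65 kJ
For 3× the reaction as written: 3 × (−65) = −195 kJ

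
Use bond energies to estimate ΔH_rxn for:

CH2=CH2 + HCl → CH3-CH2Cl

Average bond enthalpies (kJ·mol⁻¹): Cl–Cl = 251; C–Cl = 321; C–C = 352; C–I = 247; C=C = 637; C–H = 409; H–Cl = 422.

Bonds broken (reactants):
  C–H: 4 × 409 = 1636
  C=C: 1 × 637 = 637
  H–Cl: 1 × 422 = 422
  Σ(broken) = 2695 kJ
Bonds formed (products):
  C–C: 1 × 352 = 352
  C–Cl: 1 × 321 = 321
  C–H: 5 × 409 = 2045
  Σ(formed) = 2718 kJ
ΔH = Σ(broken) − Σ(formed) = 2695 − 2718 = −23 kJ

ΔH ≈ −23 kJ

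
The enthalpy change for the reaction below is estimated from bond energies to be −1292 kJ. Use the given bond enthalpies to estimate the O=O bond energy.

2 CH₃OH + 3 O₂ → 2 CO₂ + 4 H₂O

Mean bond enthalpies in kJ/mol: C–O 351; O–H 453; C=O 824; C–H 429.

Let D be the O=O bond energy.
Σ(broken) = 6×429 + 2×351 + 2×453 + 3×D = 4182 + 3D
Σ(formed) = 4×824 + 8×453 = 6920
ΔH = Σ(broken) − Σ(formed) = (4182 + 3D) − (6920) = −2738 + 3D
Setting this equal to −1292 kJ gives 3D = 1446, so D = 482 kJ/mol.

D(O=O) ≈ 482 kJ/mol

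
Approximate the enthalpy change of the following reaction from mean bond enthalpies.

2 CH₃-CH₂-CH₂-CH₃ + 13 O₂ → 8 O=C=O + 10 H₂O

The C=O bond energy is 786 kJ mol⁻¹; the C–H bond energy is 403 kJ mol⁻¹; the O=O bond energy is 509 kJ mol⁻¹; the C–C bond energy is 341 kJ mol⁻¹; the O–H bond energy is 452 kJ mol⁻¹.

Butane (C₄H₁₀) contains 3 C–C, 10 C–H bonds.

ΔH ≈ −4893 kJ

Bonds broken (reactants):
  C–C: 6 × 341 = 2046
  C–H: 20 × 403 = 8060
  O=O: 13 × 509 = 6617
  Σ(broken) = 16723 kJ
Bonds formed (products):
  C=O: 16 × 786 = 12576
  O–H: 20 × 452 = 9040
  Σ(formed) = 21616 kJ
ΔH = Σ(broken) − Σ(formed) = 16723 − 21616 = −4893 kJ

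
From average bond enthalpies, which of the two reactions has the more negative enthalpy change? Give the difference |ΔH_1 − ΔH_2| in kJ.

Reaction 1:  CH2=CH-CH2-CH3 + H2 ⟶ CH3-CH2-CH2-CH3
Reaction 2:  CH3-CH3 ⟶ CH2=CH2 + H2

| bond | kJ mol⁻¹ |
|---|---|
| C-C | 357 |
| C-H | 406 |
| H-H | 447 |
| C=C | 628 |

Reaction 1:
  Bonds broken (reactants):
    C-C: 2 × 357 = 714
    C-H: 8 × 406 = 3248
    C=C: 1 × 628 = 628
    H-H: 1 × 447 = 447
    Σ(broken) = 5037 kJ
  Bonds formed (products):
    C-C: 3 × 357 = 1071
    C-H: 10 × 406 = 4060
    Σ(formed) = 5131 kJ
  ΔH_1 = 5037 − 5131 = −94 kJ
Reaction 2:
  Bonds broken (reactants):
    C-C: 1 × 357 = 357
    C-H: 6 × 406 = 2436
    Σ(broken) = 2793 kJ
  Bonds formed (products):
    C-H: 4 × 406 = 1624
    C=C: 1 × 628 = 628
    H-H: 1 × 447 = 447
    Σ(formed) = 2699 kJ
  ΔH_2 = 2793 − 2699 = +94 kJ
ΔH_1 − ΔH_2 = −188 kJ, so reaction 1 has the more negative ΔH; |ΔH_1 − ΔH_2| = 188 kJ.

Reaction 1, by 188 kJ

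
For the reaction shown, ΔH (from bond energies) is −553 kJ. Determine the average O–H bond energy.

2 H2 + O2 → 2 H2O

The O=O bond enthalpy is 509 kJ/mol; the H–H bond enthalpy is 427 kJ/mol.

D(O–H) ≈ 479 kJ/mol

Let D be the O–H bond energy.
Σ(broken) = 2×427 + 1×509 = 1363
Σ(formed) = 4×D = 4D
ΔH = Σ(broken) − Σ(formed) = (1363) − (4D) = +1363 − 4D
Setting this equal to −553 kJ gives 4D = 1916, so D = 479 kJ/mol.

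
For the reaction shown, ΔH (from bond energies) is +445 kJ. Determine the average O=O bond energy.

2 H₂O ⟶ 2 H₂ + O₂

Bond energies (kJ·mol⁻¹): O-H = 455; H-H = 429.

Let D be the O=O bond energy.
Σ(broken) = 4×455 = 1820
Σ(formed) = 2×429 + 1×D = 858 + D
ΔH = Σ(broken) − Σ(formed) = (1820) − (858 + D) = +962 − D
Setting this equal to +445 kJ gives D = 517 kJ/mol.

D(O=O) ≈ 517 kJ/mol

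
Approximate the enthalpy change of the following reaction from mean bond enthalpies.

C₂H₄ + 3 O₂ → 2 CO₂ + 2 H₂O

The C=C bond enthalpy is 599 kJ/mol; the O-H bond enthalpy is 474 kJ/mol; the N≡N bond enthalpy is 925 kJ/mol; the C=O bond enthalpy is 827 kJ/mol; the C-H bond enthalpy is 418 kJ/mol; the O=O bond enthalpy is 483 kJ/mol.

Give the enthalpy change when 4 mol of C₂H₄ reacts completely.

ΔH = −5936 kJ

Bonds broken (reactants):
  C-H: 4 × 418 = 1672
  C=C: 1 × 599 = 599
  O=O: 3 × 483 = 1449
  Σ(broken) = 3720 kJ
Bonds formed (products):
  C=O: 4 × 827 = 3308
  O-H: 4 × 474 = 1896
  Σ(formed) = 5204 kJ
ΔH = Σ(broken) − Σ(formed) = 3720 − 5204 = −1484 kJ
For 4× the reaction as written: 4 × (−1484) = −5936 kJ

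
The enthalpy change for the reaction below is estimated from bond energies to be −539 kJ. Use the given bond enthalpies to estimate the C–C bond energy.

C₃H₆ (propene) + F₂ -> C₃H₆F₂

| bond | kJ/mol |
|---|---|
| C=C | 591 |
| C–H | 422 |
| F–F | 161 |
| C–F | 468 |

Let D be the C–C bond energy.
Σ(broken) = 1×D + 6×422 + 1×591 + 1×161 = 3284 + D
Σ(formed) = 2×D + 2×468 + 6×422 = 3468 + 2D
ΔH = Σ(broken) − Σ(formed) = (3284 + D) − (3468 + 2D) = −184 − D
Setting this equal to −539 kJ gives D = 355 kJ/mol.

D(C–C) ≈ 355 kJ/mol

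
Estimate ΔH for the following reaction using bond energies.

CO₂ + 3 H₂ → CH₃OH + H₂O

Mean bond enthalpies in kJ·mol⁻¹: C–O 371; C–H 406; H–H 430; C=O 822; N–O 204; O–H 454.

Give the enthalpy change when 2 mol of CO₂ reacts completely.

Bonds broken (reactants):
  C=O: 2 × 822 = 1644
  H–H: 3 × 430 = 1290
  Σ(broken) = 2934 kJ
Bonds formed (products):
  C–H: 3 × 406 = 1218
  C–O: 1 × 371 = 371
  O–H: 3 × 454 = 1362
  Σ(formed) = 2951 kJ
ΔH = Σ(broken) − Σ(formed) = 2934 − 2951 = −17 kJ
For 2× the reaction as written: 2 × (−17) = −34 kJ

ΔH = −34 kJ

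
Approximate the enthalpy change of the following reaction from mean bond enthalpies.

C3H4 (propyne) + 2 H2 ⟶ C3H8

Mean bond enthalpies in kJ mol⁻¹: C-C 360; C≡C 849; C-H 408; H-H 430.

ΔH ≈ −283 kJ

Bonds broken (reactants):
  C≡C: 1 × 849 = 849
  C-C: 1 × 360 = 360
  C-H: 4 × 408 = 1632
  H-H: 2 × 430 = 860
  Σ(broken) = 3701 kJ
Bonds formed (products):
  C-C: 2 × 360 = 720
  C-H: 8 × 408 = 3264
  Σ(formed) = 3984 kJ
ΔH = Σ(broken) − Σ(formed) = 3701 − 3984 = −283 kJ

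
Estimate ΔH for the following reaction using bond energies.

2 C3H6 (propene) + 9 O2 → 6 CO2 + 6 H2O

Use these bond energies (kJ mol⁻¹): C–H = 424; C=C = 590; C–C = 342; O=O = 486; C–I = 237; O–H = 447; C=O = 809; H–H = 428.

Bonds broken (reactants):
  C–C: 2 × 342 = 684
  C–H: 12 × 424 = 5088
  C=C: 2 × 590 = 1180
  O=O: 9 × 486 = 4374
  Σ(broken) = 11326 kJ
Bonds formed (products):
  C=O: 12 × 809 = 9708
  O–H: 12 × 447 = 5364
  Σ(formed) = 15072 kJ
ΔH = Σ(broken) − Σ(formed) = 11326 − 15072 = −3746 kJ

ΔH ≈ −3746 kJ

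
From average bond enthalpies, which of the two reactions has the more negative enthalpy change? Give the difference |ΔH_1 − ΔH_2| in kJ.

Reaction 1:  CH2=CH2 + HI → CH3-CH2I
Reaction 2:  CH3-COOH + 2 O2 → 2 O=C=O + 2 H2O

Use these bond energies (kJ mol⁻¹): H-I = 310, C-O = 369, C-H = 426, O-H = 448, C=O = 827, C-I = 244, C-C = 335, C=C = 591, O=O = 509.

Reaction 1:
  Bonds broken (reactants):
    C-H: 4 × 426 = 1704
    C=C: 1 × 591 = 591
    H-I: 1 × 310 = 310
    Σ(broken) = 2605 kJ
  Bonds formed (products):
    C-C: 1 × 335 = 335
    C-H: 5 × 426 = 2130
    C-I: 1 × 244 = 244
    Σ(formed) = 2709 kJ
  ΔH_1 = 2605 − 2709 = −104 kJ
Reaction 2:
  Bonds broken (reactants):
    C-C: 1 × 335 = 335
    C-H: 3 × 426 = 1278
    C-O: 1 × 369 = 369
    C=O: 1 × 827 = 827
    O-H: 1 × 448 = 448
    O=O: 2 × 509 = 1018
    Σ(broken) = 4275 kJ
  Bonds formed (products):
    C=O: 4 × 827 = 3308
    O-H: 4 × 448 = 1792
    Σ(formed) = 5100 kJ
  ΔH_2 = 4275 − 5100 = −825 kJ
ΔH_1 − ΔH_2 = +721 kJ, so reaction 2 has the more negative ΔH; |ΔH_1 − ΔH_2| = 721 kJ.

Reaction 2, by 721 kJ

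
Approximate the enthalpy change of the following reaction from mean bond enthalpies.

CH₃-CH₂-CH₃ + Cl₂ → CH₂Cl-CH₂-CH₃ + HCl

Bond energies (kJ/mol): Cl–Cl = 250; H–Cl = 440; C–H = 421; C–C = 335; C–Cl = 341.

ΔH ≈ −110 kJ

Bonds broken (reactants):
  C–C: 2 × 335 = 670
  C–H: 8 × 421 = 3368
  Cl–Cl: 1 × 250 = 250
  Σ(broken) = 4288 kJ
Bonds formed (products):
  C–C: 2 × 335 = 670
  C–Cl: 1 × 341 = 341
  C–H: 7 × 421 = 2947
  H–Cl: 1 × 440 = 440
  Σ(formed) = 4398 kJ
ΔH = Σ(broken) − Σ(formed) = 4288 − 4398 = −110 kJ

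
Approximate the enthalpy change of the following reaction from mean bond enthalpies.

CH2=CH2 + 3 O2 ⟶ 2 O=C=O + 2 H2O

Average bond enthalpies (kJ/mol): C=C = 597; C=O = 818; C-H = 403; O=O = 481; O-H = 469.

ΔH ≈ −1496 kJ

Bonds broken (reactants):
  C-H: 4 × 403 = 1612
  C=C: 1 × 597 = 597
  O=O: 3 × 481 = 1443
  Σ(broken) = 3652 kJ
Bonds formed (products):
  C=O: 4 × 818 = 3272
  O-H: 4 × 469 = 1876
  Σ(formed) = 5148 kJ
ΔH = Σ(broken) − Σ(formed) = 3652 − 5148 = −1496 kJ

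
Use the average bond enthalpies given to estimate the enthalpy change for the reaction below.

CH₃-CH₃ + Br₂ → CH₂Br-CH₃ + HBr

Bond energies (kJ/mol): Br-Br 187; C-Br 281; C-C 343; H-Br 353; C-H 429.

Bonds broken (reactants):
  Br-Br: 1 × 187 = 187
  C-C: 1 × 343 = 343
  C-H: 6 × 429 = 2574
  Σ(broken) = 3104 kJ
Bonds formed (products):
  C-Br: 1 × 281 = 281
  C-C: 1 × 343 = 343
  C-H: 5 × 429 = 2145
  H-Br: 1 × 353 = 353
  Σ(formed) = 3122 kJ
ΔH = Σ(broken) − Σ(formed) = 3104 − 3122 = −18 kJ

ΔH ≈ −18 kJ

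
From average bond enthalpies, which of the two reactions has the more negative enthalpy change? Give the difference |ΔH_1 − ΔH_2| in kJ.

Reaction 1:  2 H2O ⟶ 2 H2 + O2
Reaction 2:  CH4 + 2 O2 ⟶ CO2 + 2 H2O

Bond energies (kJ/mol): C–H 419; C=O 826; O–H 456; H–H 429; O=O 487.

Reaction 1:
  Bonds broken (reactants):
    O–H: 4 × 456 = 1824
    Σ(broken) = 1824 kJ
  Bonds formed (products):
    H–H: 2 × 429 = 858
    O=O: 1 × 487 = 487
    Σ(formed) = 1345 kJ
  ΔH_1 = 1824 − 1345 = +479 kJ
Reaction 2:
  Bonds broken (reactants):
    C–H: 4 × 419 = 1676
    O=O: 2 × 487 = 974
    Σ(broken) = 2650 kJ
  Bonds formed (products):
    C=O: 2 × 826 = 1652
    O–H: 4 × 456 = 1824
    Σ(formed) = 3476 kJ
  ΔH_2 = 2650 − 3476 = −826 kJ
ΔH_1 − ΔH_2 = +1305 kJ, so reaction 2 has the more negative ΔH; |ΔH_1 − ΔH_2| = 1305 kJ.

Reaction 2, by 1305 kJ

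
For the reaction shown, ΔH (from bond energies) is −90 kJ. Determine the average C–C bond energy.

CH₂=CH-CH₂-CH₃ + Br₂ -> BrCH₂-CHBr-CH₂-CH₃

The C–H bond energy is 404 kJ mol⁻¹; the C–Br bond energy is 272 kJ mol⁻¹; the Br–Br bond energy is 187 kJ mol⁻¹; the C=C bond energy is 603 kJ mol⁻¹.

D(C–C) ≈ 336 kJ/mol

Let D be the C–C bond energy.
Σ(broken) = 1×187 + 2×D + 8×404 + 1×603 = 4022 + 2D
Σ(formed) = 2×272 + 3×D + 8×404 = 3776 + 3D
ΔH = Σ(broken) − Σ(formed) = (4022 + 2D) − (3776 + 3D) = +246 − D
Setting this equal to −90 kJ gives D = 336 kJ/mol.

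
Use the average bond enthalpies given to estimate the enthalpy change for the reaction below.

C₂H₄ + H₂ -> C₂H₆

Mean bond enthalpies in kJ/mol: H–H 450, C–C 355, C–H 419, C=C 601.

Bonds broken (reactants):
  C–H: 4 × 419 = 1676
  C=C: 1 × 601 = 601
  H–H: 1 × 450 = 450
  Σ(broken) = 2727 kJ
Bonds formed (products):
  C–C: 1 × 355 = 355
  C–H: 6 × 419 = 2514
  Σ(formed) = 2869 kJ
ΔH = Σ(broken) − Σ(formed) = 2727 − 2869 = −142 kJ

ΔH ≈ −142 kJ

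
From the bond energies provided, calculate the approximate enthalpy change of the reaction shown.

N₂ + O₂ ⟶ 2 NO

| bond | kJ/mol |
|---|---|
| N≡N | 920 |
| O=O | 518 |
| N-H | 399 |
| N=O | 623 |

ΔH ≈ +192 kJ

Bonds broken (reactants):
  N≡N: 1 × 920 = 920
  O=O: 1 × 518 = 518
  Σ(broken) = 1438 kJ
Bonds formed (products):
  N=O: 2 × 623 = 1246
  Σ(formed) = 1246 kJ
ΔH = Σ(broken) − Σ(formed) = 1438 − 1246 = +192 kJ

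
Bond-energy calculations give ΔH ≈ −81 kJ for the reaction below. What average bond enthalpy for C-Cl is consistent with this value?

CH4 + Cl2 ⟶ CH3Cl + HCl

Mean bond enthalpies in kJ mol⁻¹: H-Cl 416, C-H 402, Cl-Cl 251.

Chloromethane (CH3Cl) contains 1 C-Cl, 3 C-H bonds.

Let D be the C-Cl bond energy.
Σ(broken) = 4×402 + 1×251 = 1859
Σ(formed) = 1×D + 3×402 + 1×416 = 1622 + D
ΔH = Σ(broken) − Σ(formed) = (1859) − (1622 + D) = +237 − D
Setting this equal to −81 kJ gives D = 318 kJ/mol.

D(C-Cl) ≈ 318 kJ/mol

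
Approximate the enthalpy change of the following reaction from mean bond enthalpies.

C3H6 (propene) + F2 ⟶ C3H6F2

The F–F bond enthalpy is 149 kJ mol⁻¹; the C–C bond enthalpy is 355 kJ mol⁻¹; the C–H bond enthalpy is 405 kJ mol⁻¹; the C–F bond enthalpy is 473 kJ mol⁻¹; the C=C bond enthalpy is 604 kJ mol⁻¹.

ΔH ≈ −548 kJ

Bonds broken (reactants):
  C–C: 1 × 355 = 355
  C–H: 6 × 405 = 2430
  C=C: 1 × 604 = 604
  F–F: 1 × 149 = 149
  Σ(broken) = 3538 kJ
Bonds formed (products):
  C–C: 2 × 355 = 710
  C–F: 2 × 473 = 946
  C–H: 6 × 405 = 2430
  Σ(formed) = 4086 kJ
ΔH = Σ(broken) − Σ(formed) = 3538 − 4086 = −548 kJ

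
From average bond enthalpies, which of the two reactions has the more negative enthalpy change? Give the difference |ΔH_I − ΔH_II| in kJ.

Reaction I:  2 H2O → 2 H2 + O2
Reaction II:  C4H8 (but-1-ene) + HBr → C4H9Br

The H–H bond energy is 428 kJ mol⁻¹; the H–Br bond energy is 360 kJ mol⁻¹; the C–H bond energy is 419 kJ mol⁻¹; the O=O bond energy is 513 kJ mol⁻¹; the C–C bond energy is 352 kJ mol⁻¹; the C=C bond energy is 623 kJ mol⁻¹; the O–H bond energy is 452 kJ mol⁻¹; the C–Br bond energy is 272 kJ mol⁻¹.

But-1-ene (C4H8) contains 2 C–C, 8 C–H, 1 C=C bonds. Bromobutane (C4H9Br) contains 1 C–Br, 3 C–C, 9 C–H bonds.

Reaction II, by 499 kJ

Reaction I:
  Bonds broken (reactants):
    O–H: 4 × 452 = 1808
    Σ(broken) = 1808 kJ
  Bonds formed (products):
    H–H: 2 × 428 = 856
    O=O: 1 × 513 = 513
    Σ(formed) = 1369 kJ
  ΔH_I = 1808 − 1369 = +439 kJ
Reaction II:
  Bonds broken (reactants):
    C–C: 2 × 352 = 704
    C–H: 8 × 419 = 3352
    C=C: 1 × 623 = 623
    H–Br: 1 × 360 = 360
    Σ(broken) = 5039 kJ
  Bonds formed (products):
    C–Br: 1 × 272 = 272
    C–C: 3 × 352 = 1056
    C–H: 9 × 419 = 3771
    Σ(formed) = 5099 kJ
  ΔH_II = 5039 − 5099 = −60 kJ
ΔH_I − ΔH_II = +499 kJ, so reaction II has the more negative ΔH; |ΔH_I − ΔH_II| = 499 kJ.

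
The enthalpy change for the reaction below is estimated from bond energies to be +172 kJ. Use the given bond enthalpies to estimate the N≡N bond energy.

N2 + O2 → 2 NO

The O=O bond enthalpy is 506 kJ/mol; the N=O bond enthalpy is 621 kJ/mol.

Let D be the N≡N bond energy.
Σ(broken) = 1×D + 1×506 = 506 + D
Σ(formed) = 2×621 = 1242
ΔH = Σ(broken) − Σ(formed) = (506 + D) − (1242) = −736 + D
Setting this equal to +172 kJ gives D = 908 kJ/mol.

D(N≡N) ≈ 908 kJ/mol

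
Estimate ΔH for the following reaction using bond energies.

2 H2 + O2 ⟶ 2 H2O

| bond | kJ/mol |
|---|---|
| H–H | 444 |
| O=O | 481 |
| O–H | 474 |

Bonds broken (reactants):
  H–H: 2 × 444 = 888
  O=O: 1 × 481 = 481
  Σ(broken) = 1369 kJ
Bonds formed (products):
  O–H: 4 × 474 = 1896
  Σ(formed) = 1896 kJ
ΔH = Σ(broken) − Σ(formed) = 1369 − 1896 = −527 kJ

ΔH ≈ −527 kJ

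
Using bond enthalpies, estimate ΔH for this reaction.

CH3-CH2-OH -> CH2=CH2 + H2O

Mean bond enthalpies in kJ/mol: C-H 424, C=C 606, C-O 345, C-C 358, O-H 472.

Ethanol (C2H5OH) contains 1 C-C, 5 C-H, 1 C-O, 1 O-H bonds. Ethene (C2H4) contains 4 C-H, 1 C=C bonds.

ΔH ≈ +49 kJ

Bonds broken (reactants):
  C-C: 1 × 358 = 358
  C-H: 5 × 424 = 2120
  C-O: 1 × 345 = 345
  O-H: 1 × 472 = 472
  Σ(broken) = 3295 kJ
Bonds formed (products):
  C-H: 4 × 424 = 1696
  C=C: 1 × 606 = 606
  O-H: 2 × 472 = 944
  Σ(formed) = 3246 kJ
ΔH = Σ(broken) − Σ(formed) = 3295 − 3246 = +49 kJ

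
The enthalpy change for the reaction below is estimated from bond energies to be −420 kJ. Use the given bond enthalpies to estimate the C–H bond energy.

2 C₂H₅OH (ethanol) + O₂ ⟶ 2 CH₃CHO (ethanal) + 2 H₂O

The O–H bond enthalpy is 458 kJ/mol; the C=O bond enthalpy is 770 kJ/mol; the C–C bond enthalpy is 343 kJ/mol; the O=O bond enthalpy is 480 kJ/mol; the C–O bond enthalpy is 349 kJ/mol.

Let D be the C–H bond energy.
Σ(broken) = 2×343 + 10×D + 2×349 + 2×458 + 1×480 = 2780 + 10D
Σ(formed) = 2×343 + 8×D + 2×770 + 4×458 = 4058 + 8D
ΔH = Σ(broken) − Σ(formed) = (2780 + 10D) − (4058 + 8D) = −1278 + 2D
Setting this equal to −420 kJ gives 2D = 858, so D = 429 kJ/mol.

D(C–H) ≈ 429 kJ/mol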